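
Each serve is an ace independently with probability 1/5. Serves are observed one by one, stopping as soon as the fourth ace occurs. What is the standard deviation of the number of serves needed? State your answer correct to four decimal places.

8.9443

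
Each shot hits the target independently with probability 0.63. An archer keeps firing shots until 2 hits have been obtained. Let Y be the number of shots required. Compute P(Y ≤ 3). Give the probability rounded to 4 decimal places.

0.6906

Finishing within 3 shots ⇔ at least 2 successes in the first 3. With X ~ Binomial(3, 0.63), P(Y ≤ 3) = 1 − P(X ≤ 1).
  k=0: C(3,0)·0.63^0·0.37^3 = 0.050653
  k=1: C(3,1)·0.63^1·0.37^2 = 0.258741
1 − 0.309394 = 0.690606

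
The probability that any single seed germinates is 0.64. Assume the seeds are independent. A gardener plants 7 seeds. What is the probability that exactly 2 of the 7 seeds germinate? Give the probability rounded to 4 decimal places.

0.0520

X ~ Binomial(n=7, p=0.64).
P(X=2) = C(7,2) · p^2 · (1−p)^5
= 21 · 0.4096 · 0.0060466 = 0.052011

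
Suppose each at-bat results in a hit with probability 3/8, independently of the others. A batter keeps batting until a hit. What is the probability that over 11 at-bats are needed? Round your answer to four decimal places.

0.0057

Y = number of at-bats to the first success; geometric, p = 0.375.
P(Y > 11) = P(first 11 all fail) = (1−p)^11 = 0.005684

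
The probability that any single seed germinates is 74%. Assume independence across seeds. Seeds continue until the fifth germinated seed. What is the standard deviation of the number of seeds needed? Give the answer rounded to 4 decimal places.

1.5408

Y = total seeds until the fifth success; negative binomial with r=5, p=0.74.
SD(Y) = √[r(1−p)/p²] = √(2.373996) = 1.540778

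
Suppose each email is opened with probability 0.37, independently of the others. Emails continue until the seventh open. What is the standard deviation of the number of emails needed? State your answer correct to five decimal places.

5.67568

Y = total emails until the seventh success; negative binomial with r=7, p=0.37.
SD(Y) = √[r(1−p)/p²] = √(32.2132944) = 5.6756757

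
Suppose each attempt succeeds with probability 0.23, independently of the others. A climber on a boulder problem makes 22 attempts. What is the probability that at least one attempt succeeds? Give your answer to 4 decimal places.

0.9968

P(at least one) = 1 − P(none) = 1 − (1 − 0.23)^22
= 1 − 0.003183 = 0.996817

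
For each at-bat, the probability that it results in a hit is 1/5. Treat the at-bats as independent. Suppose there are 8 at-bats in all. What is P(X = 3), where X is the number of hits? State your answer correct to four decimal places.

0.1468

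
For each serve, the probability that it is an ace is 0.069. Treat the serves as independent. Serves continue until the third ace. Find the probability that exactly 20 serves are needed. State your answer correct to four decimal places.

0.0167

Y = trial on which the third success occurs; negative binomial, r=3, p=0.069.
P(Y=20) = C(19,2) · p^3 · (1−p)^17
= 171 · 0.00032851 · 0.29658 = 0.016660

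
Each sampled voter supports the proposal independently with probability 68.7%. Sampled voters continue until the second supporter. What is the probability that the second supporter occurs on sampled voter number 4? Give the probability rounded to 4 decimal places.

0.1387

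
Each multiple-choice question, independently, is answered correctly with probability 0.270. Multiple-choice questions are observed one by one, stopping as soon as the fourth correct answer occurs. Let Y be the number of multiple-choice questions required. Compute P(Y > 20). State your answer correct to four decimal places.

0.1700

Needing more than 20 multiple-choice questions ⇔ fewer than 4 successes in the first 20. With X ~ Binomial(20, 0.27), P(Y > 20) = P(X ≤ 3).
  k=0: C(20,0)·0.27^0·0.73^20 = 0.001847
  k=1: C(20,1)·0.27^1·0.73^19 = 0.013662
  k=2: C(20,2)·0.27^2·0.73^18 = 0.048006
  k=3: C(20,3)·0.27^3·0.73^17 = 0.106533
P(X ≤ 3) = 0.170048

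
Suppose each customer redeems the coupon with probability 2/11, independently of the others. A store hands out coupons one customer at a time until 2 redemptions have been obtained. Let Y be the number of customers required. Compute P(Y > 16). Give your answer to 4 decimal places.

Needing more than 16 customers ⇔ fewer than 2 successes in the first 16. With X ~ Binomial(16, 0.181818), P(Y > 16) = P(X ≤ 1).
  k=0: C(16,0)·0.181818^0·0.818182^16 = 0.040327
  k=1: C(16,1)·0.181818^1·0.818182^15 = 0.143385
P(X ≤ 1) = 0.183712

0.1837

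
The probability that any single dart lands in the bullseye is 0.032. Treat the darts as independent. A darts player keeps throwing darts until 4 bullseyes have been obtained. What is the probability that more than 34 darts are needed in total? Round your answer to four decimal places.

Needing more than 34 darts ⇔ fewer than 4 successes in the first 34. With X ~ Binomial(34, 0.032), P(Y > 34) = P(X ≤ 3).
  k=0: C(34,0)·0.032^0·0.968^34 = 0.330950
  k=1: C(34,1)·0.032^1·0.968^33 = 0.371977
  k=2: C(34,2)·0.032^2·0.968^32 = 0.202896
  k=3: C(34,3)·0.032^3·0.968^31 = 0.071545
P(X ≤ 3) = 0.977368

0.9774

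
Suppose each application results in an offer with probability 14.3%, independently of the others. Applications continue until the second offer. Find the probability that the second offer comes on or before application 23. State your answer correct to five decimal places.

Finishing within 23 applications ⇔ at least 2 successes in the first 23. With X ~ Binomial(23, 0.143), P(Y ≤ 23) = 1 − P(X ≤ 1).
  k=0: C(23,0)·0.143^0·0.857^23 = 0.0287448
  k=1: C(23,1)·0.143^1·0.857^22 = 0.1103169
1 − 0.1390617 = 0.8609383

0.86094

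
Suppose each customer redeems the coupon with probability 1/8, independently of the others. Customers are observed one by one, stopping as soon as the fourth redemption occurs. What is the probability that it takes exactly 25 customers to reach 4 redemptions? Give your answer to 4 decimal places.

Y = trial on which the fourth success occurs; negative binomial, r=4, p=0.125.
P(Y=25) = C(24,3) · p^4 · (1−p)^21
= 2024 · 0.00024414 · 0.060558 = 0.029924

0.0299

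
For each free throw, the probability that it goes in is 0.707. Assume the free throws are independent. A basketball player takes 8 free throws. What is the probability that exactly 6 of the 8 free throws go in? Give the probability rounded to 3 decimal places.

X ~ Binomial(n=8, p=0.707).
P(X=6) = C(8,6) · p^6 · (1−p)^2
= 28 · 0.12489 · 0.085849 = 0.30020

0.300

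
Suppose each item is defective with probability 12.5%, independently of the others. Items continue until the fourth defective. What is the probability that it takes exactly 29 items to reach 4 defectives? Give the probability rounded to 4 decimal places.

Y = trial on which the fourth success occurs; negative binomial, r=4, p=0.125.
P(Y=29) = C(28,3) · p^4 · (1−p)^25
= 3276 · 0.00024414 · 0.035498 = 0.028391

0.0284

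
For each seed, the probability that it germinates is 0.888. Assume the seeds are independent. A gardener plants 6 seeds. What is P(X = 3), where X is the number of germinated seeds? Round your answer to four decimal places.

0.0197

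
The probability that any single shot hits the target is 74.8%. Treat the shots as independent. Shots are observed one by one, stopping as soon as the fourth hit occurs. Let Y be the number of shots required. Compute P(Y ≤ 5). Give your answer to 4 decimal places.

0.6286

Finishing within 5 shots ⇔ at least 4 successes in the first 5. With X ~ Binomial(5, 0.748), P(Y ≤ 5) = 1 − P(X ≤ 3).
  k=0: C(5,0)·0.748^0·0.252^5 = 0.001016
  k=1: C(5,1)·0.748^1·0.252^4 = 0.015083
  k=2: C(5,2)·0.748^2·0.252^3 = 0.089537
  k=3: C(5,3)·0.748^3·0.252^2 = 0.265770
1 − 0.371406 = 0.628594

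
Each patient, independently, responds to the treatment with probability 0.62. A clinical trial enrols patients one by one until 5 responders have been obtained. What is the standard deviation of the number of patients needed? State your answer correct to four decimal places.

2.2232

Y = total patients until the fifth success; negative binomial with r=5, p=0.62.
SD(Y) = √[r(1−p)/p²] = √(4.942768) = 2.223234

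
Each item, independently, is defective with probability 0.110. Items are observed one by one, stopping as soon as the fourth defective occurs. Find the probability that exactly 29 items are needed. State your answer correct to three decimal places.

0.026

Y = trial on which the fourth success occurs; negative binomial, r=4, p=0.11.
P(Y=29) = C(28,3) · p^4 · (1−p)^25
= 3276 · 0.00014641 · 0.054294 = 0.02604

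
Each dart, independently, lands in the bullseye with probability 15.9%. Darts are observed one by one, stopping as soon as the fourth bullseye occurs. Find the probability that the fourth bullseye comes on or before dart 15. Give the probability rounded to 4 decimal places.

0.2059

Finishing within 15 darts ⇔ at least 4 successes in the first 15. With X ~ Binomial(15, 0.159), P(Y ≤ 15) = 1 − P(X ≤ 3).
  k=0: C(15,0)·0.159^0·0.841^15 = 0.074463
  k=1: C(15,1)·0.159^1·0.841^14 = 0.211170
  k=2: C(15,2)·0.159^2·0.841^13 = 0.279468
  k=3: C(15,3)·0.159^3·0.841^12 = 0.228957
1 − 0.794058 = 0.205942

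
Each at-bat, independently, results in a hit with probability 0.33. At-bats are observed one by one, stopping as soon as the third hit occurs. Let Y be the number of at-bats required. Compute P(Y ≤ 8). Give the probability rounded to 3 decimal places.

0.524

Finishing within 8 at-bats ⇔ at least 3 successes in the first 8. With X ~ Binomial(8, 0.33), P(Y ≤ 8) = 1 − P(X ≤ 2).
  k=0: C(8,0)·0.33^0·0.67^8 = 0.04061
  k=1: C(8,1)·0.33^1·0.67^7 = 0.16000
  k=2: C(8,2)·0.33^2·0.67^6 = 0.27583
1 − 0.47644 = 0.52356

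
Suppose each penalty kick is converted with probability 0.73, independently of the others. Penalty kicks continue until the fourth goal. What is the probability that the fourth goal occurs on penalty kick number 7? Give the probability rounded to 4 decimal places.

0.1118

Y = trial on which the fourth success occurs; negative binomial, r=4, p=0.73.
P(Y=7) = C(6,3) · p^4 · (1−p)^3
= 20 · 0.28398 · 0.019683 = 0.111793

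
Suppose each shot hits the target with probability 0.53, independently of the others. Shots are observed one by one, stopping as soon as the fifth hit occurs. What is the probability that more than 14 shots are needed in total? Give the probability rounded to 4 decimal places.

Needing more than 14 shots ⇔ fewer than 5 successes in the first 14. With X ~ Binomial(14, 0.53), P(Y > 14) = P(X ≤ 4).
  k=0: C(14,0)·0.53^0·0.47^14 = 0.000026
  k=1: C(14,1)·0.53^1·0.47^13 = 0.000405
  k=2: C(14,2)·0.53^2·0.47^12 = 0.002970
  k=3: C(14,3)·0.53^3·0.47^11 = 0.013397
  k=4: C(14,4)·0.53^4·0.47^10 = 0.041545
P(X ≤ 4) = 0.058343

0.0583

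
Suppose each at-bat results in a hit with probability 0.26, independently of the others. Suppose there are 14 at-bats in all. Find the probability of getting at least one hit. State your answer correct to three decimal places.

0.985

P(at least one) = 1 − P(none) = 1 − (1 − 0.26)^14
= 1 − 0.01477 = 0.98523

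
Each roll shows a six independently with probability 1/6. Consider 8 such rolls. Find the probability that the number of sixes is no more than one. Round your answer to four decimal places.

X ~ Binomial(8, 0.166667); P(X ≤ 1) = Σ C(8,k) p^k (1−p)^(8−k) over k:
  k=0: C(8,0)·0.166667^0·0.833333^8 = 0.232568
  k=1: C(8,1)·0.166667^1·0.833333^7 = 0.372109
Total = 0.604677

0.6047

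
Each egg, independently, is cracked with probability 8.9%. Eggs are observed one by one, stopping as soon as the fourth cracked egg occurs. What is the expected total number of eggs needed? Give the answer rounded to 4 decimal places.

44.9438

Y = total eggs until the fourth success; negative binomial with r=4, p=0.089.
E[Y] = r / p = 4 / 0.089 = 44.943820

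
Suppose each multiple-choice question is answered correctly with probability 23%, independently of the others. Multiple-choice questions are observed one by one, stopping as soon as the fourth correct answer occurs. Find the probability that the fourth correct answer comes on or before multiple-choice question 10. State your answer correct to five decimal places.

0.17940

Finishing within 10 multiple-choice questions ⇔ at least 4 successes in the first 10. With X ~ Binomial(10, 0.23), P(Y ≤ 10) = 1 − P(X ≤ 3).
  k=0: C(10,0)·0.23^0·0.77^10 = 0.0732668
  k=1: C(10,1)·0.23^1·0.77^9 = 0.2188489
  k=2: C(10,2)·0.23^2·0.77^8 = 0.2941670
  k=3: C(10,3)·0.23^3·0.77^7 = 0.2343149
1 − 0.8205976 = 0.1794024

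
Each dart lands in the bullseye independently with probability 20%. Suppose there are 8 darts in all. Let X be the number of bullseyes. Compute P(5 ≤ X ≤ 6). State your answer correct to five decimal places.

X ~ Binomial(8, 0.20); P(5 ≤ X ≤ 6) = Σ C(8,k) p^k (1−p)^(8−k) over k:
  k=5: C(8,5)·0.20^5·0.80^3 = 0.0091750
  k=6: C(8,6)·0.20^6·0.80^2 = 0.0011469
Total = 0.0103219

0.01032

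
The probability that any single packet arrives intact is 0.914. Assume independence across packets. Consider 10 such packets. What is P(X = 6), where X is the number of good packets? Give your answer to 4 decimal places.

X ~ Binomial(n=10, p=0.914).
P(X=6) = C(10,6) · p^6 · (1−p)^4
= 210 · 0.58301 · 5.4701e-05 = 0.006697

0.0067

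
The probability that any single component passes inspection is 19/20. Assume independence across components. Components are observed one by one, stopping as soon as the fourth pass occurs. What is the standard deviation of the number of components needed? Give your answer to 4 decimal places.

0.4708

Y = total components until the fourth success; negative binomial with r=4, p=0.95.
SD(Y) = √[r(1−p)/p²] = √(0.221607) = 0.470751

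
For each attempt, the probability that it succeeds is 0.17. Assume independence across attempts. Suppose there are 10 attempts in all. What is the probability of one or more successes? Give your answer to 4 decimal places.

0.8448

P(at least one) = 1 − P(none) = 1 − (1 − 0.17)^10
= 1 − 0.155160 = 0.844840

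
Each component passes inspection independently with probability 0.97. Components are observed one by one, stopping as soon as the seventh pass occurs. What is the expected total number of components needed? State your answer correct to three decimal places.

Y = total components until the seventh success; negative binomial with r=7, p=0.97.
E[Y] = r / p = 7 / 0.97 = 7.21649

7.216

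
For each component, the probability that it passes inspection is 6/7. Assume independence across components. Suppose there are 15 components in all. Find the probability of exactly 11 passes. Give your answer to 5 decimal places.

X ~ Binomial(n=15, p=0.857143).
P(X=11) = C(15,11) · p^11 · (1−p)^4
= 1365 · 0.18348 · 0.00041649 = 0.1043100

0.10431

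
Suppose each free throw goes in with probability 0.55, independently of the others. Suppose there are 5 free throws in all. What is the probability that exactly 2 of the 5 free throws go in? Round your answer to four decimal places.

X ~ Binomial(n=5, p=0.55).
P(X=2) = C(5,2) · p^2 · (1−p)^3
= 10 · 0.3025 · 0.091125 = 0.275653

0.2757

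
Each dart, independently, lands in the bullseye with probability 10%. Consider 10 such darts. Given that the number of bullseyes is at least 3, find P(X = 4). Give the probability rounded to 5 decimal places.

0.15900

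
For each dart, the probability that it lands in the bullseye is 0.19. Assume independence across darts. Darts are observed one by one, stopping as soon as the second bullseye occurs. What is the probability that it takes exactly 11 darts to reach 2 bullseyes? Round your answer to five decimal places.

Y = trial on which the second success occurs; negative binomial, r=2, p=0.19.
P(Y=11) = C(10,1) · p^2 · (1−p)^9
= 10 · 0.0361 · 0.15009 = 0.0541842

0.05418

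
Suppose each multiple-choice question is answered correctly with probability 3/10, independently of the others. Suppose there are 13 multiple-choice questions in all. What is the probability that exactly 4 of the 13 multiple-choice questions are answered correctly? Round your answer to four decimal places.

0.2337

X ~ Binomial(n=13, p=0.30).
P(X=4) = C(13,4) · p^4 · (1−p)^9
= 715 · 0.0081 · 0.040354 = 0.233708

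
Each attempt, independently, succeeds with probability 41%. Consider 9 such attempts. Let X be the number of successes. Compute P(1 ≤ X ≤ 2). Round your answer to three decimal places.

X ~ Binomial(9, 0.41); P(1 ≤ X ≤ 2) = Σ C(9,k) p^k (1−p)^(9−k) over k:
  k=1: C(9,1)·0.41^1·0.59^8 = 0.05418
  k=2: C(9,2)·0.41^2·0.59^7 = 0.15060
Total = 0.20478

0.205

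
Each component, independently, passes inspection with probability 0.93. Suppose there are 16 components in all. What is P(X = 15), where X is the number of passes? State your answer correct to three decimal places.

X ~ Binomial(n=16, p=0.93).
P(X=15) = C(16,15) · p^15 · (1−p)^1
= 16 · 0.3367 · 0.07 = 0.37710

0.377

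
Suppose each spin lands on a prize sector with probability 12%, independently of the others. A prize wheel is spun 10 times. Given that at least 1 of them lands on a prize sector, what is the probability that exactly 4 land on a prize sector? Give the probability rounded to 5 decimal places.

X ~ Binomial(10, 0.12). Want P(X=4 | X≥1) = P(X=4) / P(X≥1).
P(X=4) = C(10,4)·0.12^4·0.88^6 = 0.0202228
P(X≥1) = 1 − 0.2785010 = 0.7214990
Ratio = 0.0202228 / 0.7214990 = 0.0280288

0.02803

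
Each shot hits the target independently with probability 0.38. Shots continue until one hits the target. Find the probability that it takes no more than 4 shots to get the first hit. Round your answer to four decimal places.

0.8522

Y = number of shots to the first success; geometric, p = 0.38.
P(Y ≤ 4) = 1 − (1−p)^4 = 1 − 0.147763 = 0.852237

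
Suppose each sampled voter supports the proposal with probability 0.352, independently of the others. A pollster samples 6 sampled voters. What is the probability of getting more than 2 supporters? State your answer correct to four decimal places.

X ~ Binomial(6, 0.352); P(X ≥ 3) = Σ C(6,k) p^k (1−p)^(6−k) over k:
  k=3: C(6,3)·0.352^3·0.648^3 = 0.237347
  k=4: C(6,4)·0.352^4·0.648^2 = 0.096697
  k=5: C(6,5)·0.352^5·0.648^1 = 0.021011
  k=6: C(6,6)·0.352^6·0.648^0 = 0.001902
Total = 0.356956

0.3570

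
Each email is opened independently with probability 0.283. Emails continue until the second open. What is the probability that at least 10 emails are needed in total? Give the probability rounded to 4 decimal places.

Needing more than 9 emails ⇔ fewer than 2 successes in the first 9. With X ~ Binomial(9, 0.283), P(Y > 9) = P(X ≤ 1).
  k=0: C(9,0)·0.283^0·0.717^9 = 0.050081
  k=1: C(9,1)·0.283^1·0.717^8 = 0.177903
P(X ≤ 1) = 0.227983

0.2280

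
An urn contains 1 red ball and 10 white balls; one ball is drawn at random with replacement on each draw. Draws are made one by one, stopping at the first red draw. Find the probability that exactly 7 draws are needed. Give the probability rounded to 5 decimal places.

Geometric (trials to first success), p = 0.090909.
P(Y = 7) = (1−p)^6 · p = 0.56447 · 0.090909 = 0.0513158

0.05132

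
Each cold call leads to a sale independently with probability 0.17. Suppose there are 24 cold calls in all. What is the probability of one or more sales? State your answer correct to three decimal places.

P(at least one) = 1 − P(none) = 1 − (1 − 0.17)^24
= 1 − 0.01143 = 0.98857

0.989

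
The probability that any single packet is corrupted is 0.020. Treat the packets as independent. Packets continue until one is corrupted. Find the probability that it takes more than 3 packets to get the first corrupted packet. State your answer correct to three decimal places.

0.941

Y = number of packets to the first success; geometric, p = 0.02.
P(Y > 3) = P(first 3 all fail) = (1−p)^3 = 0.94119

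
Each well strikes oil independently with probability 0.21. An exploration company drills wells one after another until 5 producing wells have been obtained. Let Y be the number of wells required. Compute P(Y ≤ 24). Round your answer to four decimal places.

0.5881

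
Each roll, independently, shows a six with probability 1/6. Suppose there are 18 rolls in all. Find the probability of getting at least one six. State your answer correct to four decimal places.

P(at least one) = 1 − P(none) = 1 − (1 − 0.166667)^18
= 1 − 0.037561 = 0.962439

0.9624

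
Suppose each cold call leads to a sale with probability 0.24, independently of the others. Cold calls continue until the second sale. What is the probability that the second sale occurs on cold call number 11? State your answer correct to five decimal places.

0.04872

Y = trial on which the second success occurs; negative binomial, r=2, p=0.24.
P(Y=11) = C(10,1) · p^2 · (1−p)^9
= 10 · 0.0576 · 0.084591 = 0.0487242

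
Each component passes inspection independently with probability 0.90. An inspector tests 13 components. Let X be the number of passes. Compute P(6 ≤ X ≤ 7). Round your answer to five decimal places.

X ~ Binomial(13, 0.90); P(6 ≤ X ≤ 7) = Σ C(13,k) p^k (1−p)^(13−k) over k:
  k=6: C(13,6)·0.90^6·0.10^7 = 0.0000912
  k=7: C(13,7)·0.90^7·0.10^6 = 0.0008208
Total = 0.0009120

0.00091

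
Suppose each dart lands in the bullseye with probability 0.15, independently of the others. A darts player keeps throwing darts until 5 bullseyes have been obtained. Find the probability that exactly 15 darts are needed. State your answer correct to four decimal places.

0.0150

Y = trial on which the fifth success occurs; negative binomial, r=5, p=0.15.
P(Y=15) = C(14,4) · p^5 · (1−p)^10
= 1001 · 7.5937e-05 · 0.19687 = 0.014965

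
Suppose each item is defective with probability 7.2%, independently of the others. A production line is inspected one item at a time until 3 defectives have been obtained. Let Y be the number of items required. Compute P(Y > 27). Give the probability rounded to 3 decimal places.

Needing more than 27 items ⇔ fewer than 3 successes in the first 27. With X ~ Binomial(27, 0.072), P(Y > 27) = P(X ≤ 2).
  k=0: C(27,0)·0.072^0·0.928^27 = 0.13298
  k=1: C(27,1)·0.072^1·0.928^26 = 0.27858
  k=2: C(27,2)·0.072^2·0.928^25 = 0.28098
P(X ≤ 2) = 0.69254

0.693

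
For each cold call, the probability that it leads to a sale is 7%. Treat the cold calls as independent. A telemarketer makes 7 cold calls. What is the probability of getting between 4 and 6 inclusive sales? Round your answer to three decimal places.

X ~ Binomial(7, 0.07); P(4 ≤ X ≤ 6) = Σ C(7,k) p^k (1−p)^(7−k) over k:
  k=4: C(7,4)·0.07^4·0.93^3 = 0.00068
  k=5: C(7,5)·0.07^5·0.93^2 = 0.00003
  k=6: C(7,6)·0.07^6·0.93^1 = 0.00000
Total = 0.00071

0.001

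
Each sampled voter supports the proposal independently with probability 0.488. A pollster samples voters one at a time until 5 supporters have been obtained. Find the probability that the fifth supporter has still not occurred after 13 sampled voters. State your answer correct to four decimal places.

0.1532

Needing more than 13 sampled voters ⇔ fewer than 5 successes in the first 13. With X ~ Binomial(13, 0.488), P(Y > 13) = P(X ≤ 4).
  k=0: C(13,0)·0.488^0·0.512^13 = 0.000166
  k=1: C(13,1)·0.488^1·0.512^12 = 0.002059
  k=2: C(13,2)·0.488^2·0.512^11 = 0.011773
  k=3: C(13,3)·0.488^3·0.512^10 = 0.041146
  k=4: C(13,4)·0.488^4·0.512^9 = 0.098043
P(X ≤ 4) = 0.153187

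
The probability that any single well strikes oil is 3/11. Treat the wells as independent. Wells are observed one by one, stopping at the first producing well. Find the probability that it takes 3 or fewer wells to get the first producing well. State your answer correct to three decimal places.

0.615

Y = number of wells to the first success; geometric, p = 0.272727.
P(Y ≤ 3) = 1 − (1−p)^3 = 1 − 0.38467 = 0.61533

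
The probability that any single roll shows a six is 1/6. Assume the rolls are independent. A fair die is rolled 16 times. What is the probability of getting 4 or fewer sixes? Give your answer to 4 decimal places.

0.8866

X ~ Binomial(16, 0.166667); P(X ≤ 4) = Σ C(16,k) p^k (1−p)^(16−k) over k:
  k=0: C(16,0)·0.166667^0·0.833333^16 = 0.054088
  k=1: C(16,1)·0.166667^1·0.833333^15 = 0.173081
  k=2: C(16,2)·0.166667^2·0.833333^14 = 0.259622
  k=3: C(16,3)·0.166667^3·0.833333^13 = 0.242314
  k=4: C(16,4)·0.166667^4·0.833333^12 = 0.157504
Total = 0.886609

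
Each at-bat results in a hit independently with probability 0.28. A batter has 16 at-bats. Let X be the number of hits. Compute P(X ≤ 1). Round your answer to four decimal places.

X ~ Binomial(16, 0.28); P(X ≤ 1) = Σ C(16,k) p^k (1−p)^(16−k) over k:
  k=0: C(16,0)·0.28^0·0.72^16 = 0.005216
  k=1: C(16,1)·0.28^1·0.72^15 = 0.032454
Total = 0.037670

0.0377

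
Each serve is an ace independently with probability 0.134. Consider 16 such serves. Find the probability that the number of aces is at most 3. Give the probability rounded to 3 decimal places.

0.843

X ~ Binomial(16, 0.134); P(X ≤ 3) = Σ C(16,k) p^k (1−p)^(16−k) over k:
  k=0: C(16,0)·0.134^0·0.866^16 = 0.10007
  k=1: C(16,1)·0.134^1·0.866^15 = 0.24774
  k=2: C(16,2)·0.134^2·0.866^14 = 0.28750
  k=3: C(16,3)·0.134^3·0.866^13 = 0.20760
Total = 0.84291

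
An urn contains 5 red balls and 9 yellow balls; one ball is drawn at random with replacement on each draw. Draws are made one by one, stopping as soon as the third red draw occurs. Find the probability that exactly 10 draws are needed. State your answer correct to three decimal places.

Y = trial on which the third success occurs; negative binomial, r=3, p=0.357143.
P(Y=10) = C(9,2) · p^3 · (1−p)^7
= 36 · 0.045554 · 0.045373 = 0.07441

0.074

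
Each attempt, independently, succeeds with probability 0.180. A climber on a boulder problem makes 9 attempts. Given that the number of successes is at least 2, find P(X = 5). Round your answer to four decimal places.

X ~ Binomial(9, 0.18). Want P(X=5 | X≥2) = P(X=5) / P(X≥2).
P(X=5) = C(9,5)·0.18^5·0.82^4 = 0.010764
P(X≥2) = 1 − 0.167620 − 0.331151 = 0.501230
Ratio = 0.010764 / 0.501230 = 0.021476

0.0215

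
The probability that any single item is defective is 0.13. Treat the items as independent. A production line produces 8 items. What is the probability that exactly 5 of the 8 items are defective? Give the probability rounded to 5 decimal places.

0.00137

X ~ Binomial(n=8, p=0.13).
P(X=5) = C(8,5) · p^5 · (1−p)^3
= 56 · 3.7129e-05 · 0.6585 = 0.0013692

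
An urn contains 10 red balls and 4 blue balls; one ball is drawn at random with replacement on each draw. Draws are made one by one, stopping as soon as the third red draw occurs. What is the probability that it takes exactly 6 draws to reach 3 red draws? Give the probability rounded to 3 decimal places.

Y = trial on which the third success occurs; negative binomial, r=3, p=0.714286.
P(Y=6) = C(5,2) · p^3 · (1−p)^3
= 10 · 0.36443 · 0.023324 = 0.08500

0.085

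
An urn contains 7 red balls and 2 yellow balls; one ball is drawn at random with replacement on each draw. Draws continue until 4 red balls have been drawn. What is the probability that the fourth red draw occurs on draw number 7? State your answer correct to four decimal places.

0.0803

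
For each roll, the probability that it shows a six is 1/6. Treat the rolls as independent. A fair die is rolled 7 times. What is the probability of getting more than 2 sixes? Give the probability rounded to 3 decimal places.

0.096

X ~ Binomial(7, 0.166667); P(X ≥ 3) = Σ C(7,k) p^k (1−p)^(7−k) over k:
  k=3: C(7,3)·0.166667^3·0.833333^4 = 0.07814
  k=4: C(7,4)·0.166667^4·0.833333^3 = 0.01563
  k=5: C(7,5)·0.166667^5·0.833333^2 = 0.00188
  k=6: C(7,6)·0.166667^6·0.833333^1 = 0.00013
  k=7: C(7,7)·0.166667^7·0.833333^0 = 0.00000
Total = 0.09578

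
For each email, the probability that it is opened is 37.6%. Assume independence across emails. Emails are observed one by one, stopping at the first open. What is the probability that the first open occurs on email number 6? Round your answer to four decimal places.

0.0356

Geometric (trials to first success), p = 0.376.
P(Y = 6) = (1−p)^5 · p = 0.094607 · 0.376 = 0.035572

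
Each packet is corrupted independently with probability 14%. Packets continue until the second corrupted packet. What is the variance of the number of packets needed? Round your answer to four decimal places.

87.7551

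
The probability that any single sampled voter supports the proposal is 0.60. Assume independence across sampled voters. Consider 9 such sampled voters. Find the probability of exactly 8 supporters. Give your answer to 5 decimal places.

X ~ Binomial(n=9, p=0.60).
P(X=8) = C(9,8) · p^8 · (1−p)^1
= 9 · 0.016796 · 0.4 = 0.0604662

0.06047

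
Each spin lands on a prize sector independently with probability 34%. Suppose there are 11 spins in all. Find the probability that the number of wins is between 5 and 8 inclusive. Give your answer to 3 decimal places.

0.304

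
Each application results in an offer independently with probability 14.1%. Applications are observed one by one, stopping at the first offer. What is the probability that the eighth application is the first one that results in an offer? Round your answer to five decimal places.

0.04866

Geometric (trials to first success), p = 0.141.
P(Y = 8) = (1−p)^7 · p = 0.34511 · 0.141 = 0.0486599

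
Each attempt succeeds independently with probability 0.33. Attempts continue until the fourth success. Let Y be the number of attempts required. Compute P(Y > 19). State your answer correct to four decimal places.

Needing more than 19 attempts ⇔ fewer than 4 successes in the first 19. With X ~ Binomial(19, 0.33), P(Y > 19) = P(X ≤ 3).
  k=0: C(19,0)·0.33^0·0.67^19 = 0.000496
  k=1: C(19,1)·0.33^1·0.67^18 = 0.004641
  k=2: C(19,2)·0.33^2·0.67^17 = 0.020573
  k=3: C(19,3)·0.33^3·0.67^16 = 0.057420
P(X ≤ 3) = 0.083130

0.0831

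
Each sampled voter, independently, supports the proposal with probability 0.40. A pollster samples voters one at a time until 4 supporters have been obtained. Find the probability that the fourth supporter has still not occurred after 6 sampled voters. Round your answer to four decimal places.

0.8208

Needing more than 6 sampled voters ⇔ fewer than 4 successes in the first 6. With X ~ Binomial(6, 0.40), P(Y > 6) = P(X ≤ 3).
  k=0: C(6,0)·0.40^0·0.60^6 = 0.046656
  k=1: C(6,1)·0.40^1·0.60^5 = 0.186624
  k=2: C(6,2)·0.40^2·0.60^4 = 0.311040
  k=3: C(6,3)·0.40^3·0.60^3 = 0.276480
P(X ≤ 3) = 0.820800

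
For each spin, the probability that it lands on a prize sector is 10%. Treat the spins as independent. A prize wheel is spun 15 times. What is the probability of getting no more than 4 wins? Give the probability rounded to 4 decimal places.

0.9873

X ~ Binomial(15, 0.10); P(X ≤ 4) = Σ C(15,k) p^k (1−p)^(15−k) over k:
  k=0: C(15,0)·0.10^0·0.90^15 = 0.205891
  k=1: C(15,1)·0.10^1·0.90^14 = 0.343152
  k=2: C(15,2)·0.10^2·0.90^13 = 0.266896
  k=3: C(15,3)·0.10^3·0.90^12 = 0.128505
  k=4: C(15,4)·0.10^4·0.90^11 = 0.042835
Total = 0.987280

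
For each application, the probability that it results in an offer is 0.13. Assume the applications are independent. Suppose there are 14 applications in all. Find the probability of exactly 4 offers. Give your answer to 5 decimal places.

X ~ Binomial(n=14, p=0.13).
P(X=4) = C(14,4) · p^4 · (1−p)^10
= 1001 · 0.00028561 · 0.24842 = 0.0710232

0.07102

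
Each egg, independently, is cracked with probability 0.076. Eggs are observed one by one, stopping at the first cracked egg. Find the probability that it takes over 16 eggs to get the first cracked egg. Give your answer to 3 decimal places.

0.282

Y = number of eggs to the first success; geometric, p = 0.076.
P(Y > 16) = P(first 16 all fail) = (1−p)^16 = 0.28233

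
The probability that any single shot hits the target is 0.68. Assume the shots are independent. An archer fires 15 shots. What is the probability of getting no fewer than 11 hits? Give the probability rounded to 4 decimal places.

X ~ Binomial(15, 0.68); P(X ≥ 11) = Σ C(15,k) p^k (1−p)^(15−k) over k:
  k=11: C(15,11)·0.68^11·0.32^4 = 0.205746
  k=12: C(15,12)·0.68^12·0.32^3 = 0.145736
  k=13: C(15,13)·0.68^13·0.32^2 = 0.071467
  k=14: C(15,14)·0.68^14·0.32^1 = 0.021695
  k=15: C(15,15)·0.68^15·0.32^0 = 0.003074
Total = 0.447718

0.4477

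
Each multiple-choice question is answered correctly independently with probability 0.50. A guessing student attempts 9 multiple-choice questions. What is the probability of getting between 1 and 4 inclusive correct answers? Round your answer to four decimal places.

0.4980

X ~ Binomial(9, 0.50); P(1 ≤ X ≤ 4) = Σ C(9,k) p^k (1−p)^(9−k) over k:
  k=1: C(9,1)·0.50^1·0.50^8 = 0.017578
  k=2: C(9,2)·0.50^2·0.50^7 = 0.070312
  k=3: C(9,3)·0.50^3·0.50^6 = 0.164062
  k=4: C(9,4)·0.50^4·0.50^5 = 0.246094
Total = 0.498047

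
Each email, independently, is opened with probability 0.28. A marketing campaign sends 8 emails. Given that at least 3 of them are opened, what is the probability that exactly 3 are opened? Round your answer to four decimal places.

0.5987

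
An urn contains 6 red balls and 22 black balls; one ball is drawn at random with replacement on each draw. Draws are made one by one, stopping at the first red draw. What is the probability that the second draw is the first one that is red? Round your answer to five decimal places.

0.16837

Geometric (trials to first success), p = 0.214286.
P(Y = 2) = (1−p)^1 · p = 0.78571 · 0.214286 = 0.1683673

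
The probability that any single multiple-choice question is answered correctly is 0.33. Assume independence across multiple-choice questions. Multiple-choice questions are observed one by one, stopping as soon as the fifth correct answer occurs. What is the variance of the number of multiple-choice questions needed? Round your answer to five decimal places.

30.76217

Y = total multiple-choice questions until the fifth success; negative binomial with r=5, p=0.33.
Var(Y) = r(1−p)/p² = 5·0.67 / 0.33² = 30.7621671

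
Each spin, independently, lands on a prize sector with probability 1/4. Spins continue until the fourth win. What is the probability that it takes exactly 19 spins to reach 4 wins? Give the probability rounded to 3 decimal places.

0.043

Y = trial on which the fourth success occurs; negative binomial, r=4, p=0.25.
P(Y=19) = C(18,3) · p^4 · (1−p)^15
= 816 · 0.0039062 · 0.013363 = 0.04260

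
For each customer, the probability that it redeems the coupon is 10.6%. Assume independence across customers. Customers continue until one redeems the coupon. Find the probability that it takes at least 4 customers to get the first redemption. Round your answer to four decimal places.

Y = number of customers to the first success; geometric, p = 0.106.
P(Y > 3) = P(first 3 all fail) = (1−p)^3 = 0.714517

0.7145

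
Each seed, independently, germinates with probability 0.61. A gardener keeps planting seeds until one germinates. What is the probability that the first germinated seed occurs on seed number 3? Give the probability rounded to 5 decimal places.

Geometric (trials to first success), p = 0.61.
P(Y = 3) = (1−p)^2 · p = 0.1521 · 0.61 = 0.0927810

0.09278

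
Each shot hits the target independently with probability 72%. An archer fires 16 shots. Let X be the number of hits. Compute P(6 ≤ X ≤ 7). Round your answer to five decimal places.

X ~ Binomial(16, 0.72); P(6 ≤ X ≤ 7) = Σ C(16,k) p^k (1−p)^(16−k) over k:
  k=6: C(16,6)·0.72^6·0.28^10 = 0.0033045
  k=7: C(16,7)·0.72^7·0.28^9 = 0.0121388
Total = 0.0154433

0.01544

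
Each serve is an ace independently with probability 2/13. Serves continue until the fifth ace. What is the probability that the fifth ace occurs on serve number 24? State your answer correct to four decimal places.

0.0319

Y = trial on which the fifth success occurs; negative binomial, r=5, p=0.153846.
P(Y=24) = C(23,4) · p^5 · (1−p)^19
= 8855 · 8.6185e-05 · 0.041835 = 0.031927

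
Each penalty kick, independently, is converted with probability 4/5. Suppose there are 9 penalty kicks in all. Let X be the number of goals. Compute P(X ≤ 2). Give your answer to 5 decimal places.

0.00031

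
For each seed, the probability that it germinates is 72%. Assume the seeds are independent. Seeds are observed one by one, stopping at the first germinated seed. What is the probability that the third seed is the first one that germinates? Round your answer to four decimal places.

0.0564

Geometric (trials to first success), p = 0.72.
P(Y = 3) = (1−p)^2 · p = 0.0784 · 0.72 = 0.056448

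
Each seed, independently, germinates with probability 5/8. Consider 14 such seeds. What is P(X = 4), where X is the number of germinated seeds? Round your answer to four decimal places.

0.0084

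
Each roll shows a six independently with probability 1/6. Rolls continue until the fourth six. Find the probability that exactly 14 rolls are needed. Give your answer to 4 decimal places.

Y = trial on which the fourth success occurs; negative binomial, r=4, p=0.166667.
P(Y=14) = C(13,3) · p^4 · (1−p)^10
= 286 · 0.0007716 · 0.16151 = 0.035641

0.0356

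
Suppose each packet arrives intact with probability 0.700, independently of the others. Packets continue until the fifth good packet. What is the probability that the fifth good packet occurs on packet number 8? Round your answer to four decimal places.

Y = trial on which the fifth success occurs; negative binomial, r=5, p=0.70.
P(Y=8) = C(7,4) · p^5 · (1−p)^3
= 35 · 0.16807 · 0.027 = 0.158826

0.1588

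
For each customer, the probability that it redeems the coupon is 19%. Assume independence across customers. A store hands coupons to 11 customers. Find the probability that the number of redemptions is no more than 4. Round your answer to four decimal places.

0.9587

X ~ Binomial(11, 0.19); P(X ≤ 4) = Σ C(11,k) p^k (1−p)^(11−k) over k:
  k=0: C(11,0)·0.19^0·0.81^11 = 0.098477
  k=1: C(11,1)·0.19^1·0.81^10 = 0.254095
  k=2: C(11,2)·0.19^2·0.81^9 = 0.298013
  k=3: C(11,3)·0.19^3·0.81^8 = 0.209713
  k=4: C(11,4)·0.19^4·0.81^7 = 0.098384
Total = 0.958682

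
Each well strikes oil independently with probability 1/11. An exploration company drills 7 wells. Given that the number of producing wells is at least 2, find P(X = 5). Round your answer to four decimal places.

X ~ Binomial(7, 0.090909). Want P(X=5 | X≥2) = P(X=5) / P(X≥2).
P(X=5) = C(7,5)·0.090909^5·0.909091^2 = 0.000108
P(X≥2) = 1 − 0.513158 − 0.359211 = 0.127631
Ratio = 0.000108 / 0.127631 = 0.000844

0.0008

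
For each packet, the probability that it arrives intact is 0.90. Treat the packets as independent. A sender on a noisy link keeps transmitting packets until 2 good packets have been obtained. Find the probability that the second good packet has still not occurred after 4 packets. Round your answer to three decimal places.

0.004

Needing more than 4 packets ⇔ fewer than 2 successes in the first 4. With X ~ Binomial(4, 0.90), P(Y > 4) = P(X ≤ 1).
  k=0: C(4,0)·0.90^0·0.10^4 = 0.00010
  k=1: C(4,1)·0.90^1·0.10^3 = 0.00360
P(X ≤ 1) = 0.00370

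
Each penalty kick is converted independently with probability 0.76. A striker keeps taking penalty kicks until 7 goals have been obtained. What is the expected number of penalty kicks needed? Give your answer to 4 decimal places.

9.2105

Y = total penalty kicks until the seventh success; negative binomial with r=7, p=0.76.
E[Y] = r / p = 7 / 0.76 = 9.210526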